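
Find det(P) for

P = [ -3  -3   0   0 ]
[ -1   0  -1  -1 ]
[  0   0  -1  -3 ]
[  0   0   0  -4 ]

|P| = -12

P is block upper-triangular with a 2×2 block and a 2×2 block on the diagonal, so its determinant equals the product of the determinants of the diagonal blocks.
det of the 2×2 block = -3
det of the 2×2 block = 4
det = (-3)·(4) = -12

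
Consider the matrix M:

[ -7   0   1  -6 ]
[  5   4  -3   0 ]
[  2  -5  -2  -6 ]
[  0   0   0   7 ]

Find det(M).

The determinant is 896.

Expand along row 4 (it has 3 zeros):
  + (7) · M_44   where M_44 = det([-7 0 1; 5 4 -3; 2 -5 -2]) = 128
det = (+1)·(7)·(128) = 896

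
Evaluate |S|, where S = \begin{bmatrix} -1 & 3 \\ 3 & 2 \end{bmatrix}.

det(S) = (-1)·2 − 3·3 = -2 − 9 = -11

-11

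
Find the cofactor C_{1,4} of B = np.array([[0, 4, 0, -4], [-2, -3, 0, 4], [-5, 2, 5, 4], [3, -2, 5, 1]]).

Delete row 1 and column 4; the remaining 3×3 submatrix is [-2 -3 0; -5 2 5; 3 -2 5].
Its determinant is -160.
The cofactor carries sign (−1)^(1+4) = −1, so C_{1,4} = −(-160) = 160.

160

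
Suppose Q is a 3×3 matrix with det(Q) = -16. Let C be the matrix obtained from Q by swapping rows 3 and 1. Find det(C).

16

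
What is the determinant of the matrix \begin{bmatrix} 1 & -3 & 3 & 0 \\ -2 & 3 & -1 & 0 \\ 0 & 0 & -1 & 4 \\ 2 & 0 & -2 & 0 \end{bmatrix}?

Expand along column 4 (it has 3 zeros):
  − (4) · M_34   where M_34 = det([1 -3 3; -2 3 -1; 2 0 -2]) = -6
det = (-1)·(4)·(-6) = 24

The determinant is 24.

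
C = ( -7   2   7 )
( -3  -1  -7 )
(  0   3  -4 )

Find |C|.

-262

Expand along column 1:
  + (-7) · |-1 -7; 3 -4| = (-7)·(4 − (-21)) = -175
  − (-3) · |2 7; 3 -4| = −(-3)·(-8 − 21) = -87
Sum: (-175) + (-87) = -262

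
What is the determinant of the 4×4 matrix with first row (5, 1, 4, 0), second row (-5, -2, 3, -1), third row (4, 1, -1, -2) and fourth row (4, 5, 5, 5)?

-332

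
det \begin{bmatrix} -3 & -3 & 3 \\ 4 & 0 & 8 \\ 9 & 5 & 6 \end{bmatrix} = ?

Expand along row 2:
  − 4 · |-3 3; 5 6| = −4·(-18 − 15) = 132
  − 8 · |-3 -3; 9 5| = −8·(-15 − (-27)) = -96
Sum: (132) + (-96) = 36

36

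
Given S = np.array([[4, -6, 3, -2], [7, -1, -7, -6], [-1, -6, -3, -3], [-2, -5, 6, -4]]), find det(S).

Expand along row 1:
  + (4) · M_11   where M_11 = det([-1 -7 -6; -6 -3 -3; -5 6 -4]) = 339
  − (-6) · M_12   where M_12 = det([7 -7 -6; -1 -3 -3; -2 6 -4]) = 268
  + (3) · M_13   where M_13 = det([7 -1 -6; -1 -6 -3; -2 -5 -4]) = 103
  − (-2) · M_14   where M_14 = det([7 -1 -7; -1 -6 -3; -2 -5 6]) = -320
det = (+1)·(4)·(339) + (-1)·(-6)·(268) + (+1)·(3)·(103) + (-1)·(-2)·(-320) = 2633

|S| = 2633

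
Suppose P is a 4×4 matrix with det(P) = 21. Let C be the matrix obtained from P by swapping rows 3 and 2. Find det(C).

Swapping two rows multiplies the determinant by −1.
det(C) = (-1)·(21) = -21

-21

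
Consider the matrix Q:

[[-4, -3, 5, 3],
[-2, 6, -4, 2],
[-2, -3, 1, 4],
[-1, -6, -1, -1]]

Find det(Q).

-648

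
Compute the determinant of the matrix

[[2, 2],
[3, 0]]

The determinant is -6.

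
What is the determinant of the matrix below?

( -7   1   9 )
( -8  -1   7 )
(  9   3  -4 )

Expand along row 1:
  + (-7) · |-1 7; 3 -4| = (-7)·(4 − 21) = 119
  − 1 · |-8 7; 9 -4| = −1·(32 − 63) = 31
  + 9 · |-8 -1; 9 3| = 9·(-24 − (-9)) = -135
Sum: (119) + (31) + (-135) = 15

15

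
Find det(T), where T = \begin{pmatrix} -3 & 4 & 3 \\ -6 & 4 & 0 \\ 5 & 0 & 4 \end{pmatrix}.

Expand along row 2:
  − (-6) · |4 3; 0 4| = −(-6)·(16 − 0) = 96
  + 4 · |-3 3; 5 4| = 4·(-12 − 15) = -108
Sum: (96) + (-108) = -12

The determinant is -12.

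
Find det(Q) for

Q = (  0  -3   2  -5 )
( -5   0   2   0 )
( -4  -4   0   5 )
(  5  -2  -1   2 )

Expand along row 2 (it has 2 zeros):
  − (-5) · M_21   where M_21 = det([-3 2 -5; -4 0 5; -2 -1 2]) = -39
  − (2) · M_23   where M_23 = det([0 -3 -5; -4 -4 5; 5 -2 2]) = -239
det = (-1)·(-5)·(-39) + (-1)·(2)·(-239) = 283

283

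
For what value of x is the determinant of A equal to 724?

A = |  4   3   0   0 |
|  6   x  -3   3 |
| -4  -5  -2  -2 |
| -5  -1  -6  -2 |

-8

Expanding along the column containing x, det(A) is linear in x: det(A) = (-32)·x + (468).
Set (-32)·x + (468) = 724  ⇒  (-32)·x = 256  ⇒  x = -8.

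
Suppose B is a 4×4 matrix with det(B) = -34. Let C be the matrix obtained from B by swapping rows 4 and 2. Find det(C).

34

Swapping two rows multiplies the determinant by −1.
det(C) = (-1)·(-34) = 34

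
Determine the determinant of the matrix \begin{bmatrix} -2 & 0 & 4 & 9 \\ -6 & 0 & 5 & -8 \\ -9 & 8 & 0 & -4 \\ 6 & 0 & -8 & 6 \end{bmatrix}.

Expand along column 2 (it has 3 zeros):
  − (8) · M_32   where M_32 = det([-2 4 9; -6 5 -8; 6 -8 6]) = 182
det = (-1)·(8)·(182) = -1456

The determinant is -1456.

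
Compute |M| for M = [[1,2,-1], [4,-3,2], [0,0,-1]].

|M| = 11

Expand along row 3:
  + (-1) · |1 2; 4 -3| = (-1)·(-3 − 8) = 11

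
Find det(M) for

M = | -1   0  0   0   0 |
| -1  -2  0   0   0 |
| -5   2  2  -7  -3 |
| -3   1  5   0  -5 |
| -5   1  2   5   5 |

440

M is block lower-triangular with a 2×2 block and a 3×3 block on the diagonal, so its determinant equals the product of the determinants of the diagonal blocks.
det of the 2×2 block = 2
det of the 3×3 block = 220
det = (2)·(220) = 440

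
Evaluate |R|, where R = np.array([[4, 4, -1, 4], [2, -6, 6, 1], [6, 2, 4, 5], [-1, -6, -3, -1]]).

|R| = 72

Expand along row 1:
  + (4) · M_11   where M_11 = det([-6 6 1; 2 4 5; -6 -3 -1]) = -216
  − (4) · M_12   where M_12 = det([2 6 1; 6 4 5; -1 -3 -1]) = 14
  + (-1) · M_13   where M_13 = det([2 -6 1; 6 2 5; -1 -6 -1]) = 16
  − (4) · M_14   where M_14 = det([2 -6 6; 6 2 4; -1 -6 -3]) = -252
det = (+1)·(4)·(-216) + (-1)·(4)·(14) + (+1)·(-1)·(16) + (-1)·(4)·(-252) = 72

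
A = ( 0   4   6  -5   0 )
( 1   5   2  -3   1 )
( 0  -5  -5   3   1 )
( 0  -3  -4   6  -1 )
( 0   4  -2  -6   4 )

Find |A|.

Expand along column 1 (it has 4 zeros):
  − (1) · M_21   where M_21 = det([4 6 -5 0; -5 -5 3 1; -3 -4 6 -1; 4 -2 -6 4]) = 72
det = (-1)·(1)·(72) = -72

|A| = -72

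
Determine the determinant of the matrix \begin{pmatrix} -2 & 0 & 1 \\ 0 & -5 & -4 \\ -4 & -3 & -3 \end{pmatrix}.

Expand along column 1:
  + (-2) · |-5 -4; -3 -3| = (-2)·(15 − 12) = -6
  + (-4) · |0 1; -5 -4| = (-4)·(0 − (-5)) = -20
Sum: (-6) + (-20) = -26

-26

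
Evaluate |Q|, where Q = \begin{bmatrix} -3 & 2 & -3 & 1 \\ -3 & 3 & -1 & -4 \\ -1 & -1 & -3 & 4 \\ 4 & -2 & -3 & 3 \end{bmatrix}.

The determinant is 86.

Expand along row 1:
  + (-3) · M_11   where M_11 = det([3 -1 -4; -1 -3 4; -2 -3 3]) = 26
  − (2) · M_12   where M_12 = det([-3 -1 -4; -1 -3 4; 4 -3 3]) = -88
  + (-3) · M_13   where M_13 = det([-3 3 -4; -1 -1 4; 4 -2 3]) = 18
  − (1) · M_14   where M_14 = det([-3 3 -1; -1 -1 -3; 4 -2 -3]) = -42
det = (+1)·(-3)·(26) + (-1)·(2)·(-88) + (+1)·(-3)·(18) + (-1)·(1)·(-42) = 86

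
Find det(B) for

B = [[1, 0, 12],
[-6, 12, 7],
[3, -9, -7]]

The determinant is 195.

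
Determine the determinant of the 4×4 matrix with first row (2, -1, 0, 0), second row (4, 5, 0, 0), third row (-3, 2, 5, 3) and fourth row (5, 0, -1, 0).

The matrix is block lower-triangular with a 2×2 block and a 2×2 block on the diagonal, so its determinant equals the product of the determinants of the diagonal blocks.
det of the 2×2 block = 14
det of the 2×2 block = 3
det = (14)·(3) = 42

The determinant is 42.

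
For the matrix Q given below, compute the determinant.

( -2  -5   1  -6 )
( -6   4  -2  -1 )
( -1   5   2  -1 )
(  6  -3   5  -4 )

194

Expand along row 1:
  + (-2) · M_11   where M_11 = det([4 -2 -1; 5 2 -1; -3 5 -4]) = -89
  − (-5) · M_12   where M_12 = det([-6 -2 -1; -1 2 -1; 6 5 -4]) = 55
  + (1) · M_13   where M_13 = det([-6 4 -1; -1 5 -1; 6 -3 -4]) = 125
  − (-6) · M_14   where M_14 = det([-6 4 -2; -1 5 2; 6 -3 5]) = -64
det = (+1)·(-2)·(-89) + (-1)·(-5)·(55) + (+1)·(1)·(125) + (-1)·(-6)·(-64) = 194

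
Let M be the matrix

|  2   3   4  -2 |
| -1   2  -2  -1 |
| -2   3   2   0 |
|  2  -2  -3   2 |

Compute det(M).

118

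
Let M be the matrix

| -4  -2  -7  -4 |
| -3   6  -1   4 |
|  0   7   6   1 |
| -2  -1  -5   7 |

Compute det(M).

Expand along row 3 (it has 1 zero):
  − (7) · M_32   where M_32 = det([-4 -7 -4; -3 -1 4; -2 -5 7]) = -195
  + (6) · M_33   where M_33 = det([-4 -2 -4; -3 6 4; -2 -1 7]) = -270
  − (1) · M_34   where M_34 = det([-4 -2 -7; -3 6 -1; -2 -1 -5]) = 45
det = (-1)·(7)·(-195) + (+1)·(6)·(-270) + (-1)·(1)·(45) = -300

|M| = -300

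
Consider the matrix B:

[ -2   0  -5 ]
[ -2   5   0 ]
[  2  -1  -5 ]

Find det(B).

|B| = 90

Expand along row 1:
  + (-2) · |5 0; -1 -5| = (-2)·(-25 − 0) = 50
  + (-5) · |-2 5; 2 -1| = (-5)·(2 − 10) = 40
Sum: (50) + (40) = 90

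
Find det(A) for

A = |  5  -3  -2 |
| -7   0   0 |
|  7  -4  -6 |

Expand along row 2:
  − (-7) · |-3 -2; -4 -6| = −(-7)·(18 − 8) = 70

70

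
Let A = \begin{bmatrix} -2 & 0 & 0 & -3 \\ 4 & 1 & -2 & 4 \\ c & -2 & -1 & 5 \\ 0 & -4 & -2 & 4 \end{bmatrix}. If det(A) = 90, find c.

5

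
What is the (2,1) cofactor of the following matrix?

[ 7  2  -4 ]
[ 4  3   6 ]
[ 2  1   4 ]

The cofactor is -12.

Delete row 2 and column 1; the remaining 2×2 submatrix is [2 -4; 1 4].
Its determinant is 2·4 − (-4)·1 = 12.
The cofactor carries sign (−1)^(2+1) = −1, so C_{2,1} = −(12) = -12.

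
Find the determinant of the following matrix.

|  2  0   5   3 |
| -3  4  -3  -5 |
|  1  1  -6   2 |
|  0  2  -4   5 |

Expand along row 1 (it has 1 zero):
  + (2) · M_11   where M_11 = det([4 -3 -5; 1 -6 2; 2 -4 5]) = -125
  + (5) · M_13   where M_13 = det([-3 4 -5; 1 1 2; 0 2 5]) = -33
  − (3) · M_14   where M_14 = det([-3 4 -3; 1 1 -6; 0 2 -4]) = -14
det = (+1)·(2)·(-125) + (+1)·(5)·(-33) + (-1)·(3)·(-14) = -373

-373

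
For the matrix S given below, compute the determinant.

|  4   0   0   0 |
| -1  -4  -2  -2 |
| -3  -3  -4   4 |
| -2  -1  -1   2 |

|S| = 56

Expand along row 1 (it has 3 zeros):
  + (4) · M_11   where M_11 = det([-4 -2 -2; -3 -4 4; -1 -1 2]) = 14
det = (+1)·(4)·(14) = 56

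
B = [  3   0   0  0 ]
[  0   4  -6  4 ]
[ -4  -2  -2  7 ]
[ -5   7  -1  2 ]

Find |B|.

The determinant is -726.

Expand along row 1 (it has 3 zeros):
  + (3) · M_11   where M_11 = det([4 -6 4; -2 -2 7; 7 -1 2]) = -242
det = (+1)·(3)·(-242) = -726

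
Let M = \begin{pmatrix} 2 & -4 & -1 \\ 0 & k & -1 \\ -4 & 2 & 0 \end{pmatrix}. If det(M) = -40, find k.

7

Expanding along the row containing k, det(M) is linear in k: det(M) = (-4)·k + (-12).
Set (-4)·k + (-12) = -40  ⇒  (-4)·k = -28  ⇒  k = 7.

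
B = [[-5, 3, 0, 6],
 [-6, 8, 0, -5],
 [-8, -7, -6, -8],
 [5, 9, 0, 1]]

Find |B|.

5316

Expand along column 3 (it has 3 zeros):
  + (-6) · M_33   where M_33 = det([-5 3 6; -6 8 -5; 5 9 1]) = -886
det = (+1)·(-6)·(-886) = 5316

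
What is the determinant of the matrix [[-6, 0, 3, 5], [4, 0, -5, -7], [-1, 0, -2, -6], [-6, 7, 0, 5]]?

-476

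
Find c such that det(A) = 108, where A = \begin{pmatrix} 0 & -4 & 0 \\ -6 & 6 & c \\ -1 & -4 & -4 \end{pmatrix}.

c = 3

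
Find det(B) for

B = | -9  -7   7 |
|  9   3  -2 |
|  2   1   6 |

The determinant is 247.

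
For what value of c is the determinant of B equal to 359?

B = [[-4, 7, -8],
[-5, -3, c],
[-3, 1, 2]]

Expanding along the row containing c, det(B) is linear in c: det(B) = (-17)·c + (206).
Set (-17)·c + (206) = 359  ⇒  (-17)·c = 153  ⇒  c = -9.

c = -9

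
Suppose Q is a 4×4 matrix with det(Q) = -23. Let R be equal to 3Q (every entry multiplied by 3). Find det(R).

For a 4×4 matrix, det(3Q) = 3^4·det(Q) = 81·det(Q).
det(R) = (81)·(-23) = -1863

det(R) = -1863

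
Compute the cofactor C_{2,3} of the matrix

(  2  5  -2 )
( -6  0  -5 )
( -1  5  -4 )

The cofactor is -15.

Delete row 2 and column 3; the remaining 2×2 submatrix is [2 5; -1 5].
Its determinant is 2·5 − 5·(-1) = 15.
The cofactor carries sign (−1)^(2+3) = −1, so C_{2,3} = −(15) = -15.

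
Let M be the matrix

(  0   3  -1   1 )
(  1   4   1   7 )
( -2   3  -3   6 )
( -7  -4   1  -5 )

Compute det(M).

|M| = 496

Expand along row 1 (it has 1 zero):
  − (3) · M_12   where M_12 = det([1 1 7; -2 -3 6; -7 1 -5]) = -204
  + (-1) · M_13   where M_13 = det([1 4 7; -2 3 6; -7 -4 -5]) = 4
  − (1) · M_14   where M_14 = det([1 4 1; -2 3 -3; -7 -4 1]) = 112
det = (-1)·(3)·(-204) + (+1)·(-1)·(4) + (-1)·(1)·(112) = 496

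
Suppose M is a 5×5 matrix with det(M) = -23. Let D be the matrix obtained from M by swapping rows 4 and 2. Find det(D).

Swapping two rows multiplies the determinant by −1.
det(D) = (-1)·(-23) = 23

23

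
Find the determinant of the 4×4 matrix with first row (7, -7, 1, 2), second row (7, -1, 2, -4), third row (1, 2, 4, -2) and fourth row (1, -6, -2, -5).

Expand along row 1:
  + (7) · M_11   where M_11 = det([-1 2 -4; 2 4 -2; -6 -2 -5]) = -12
  − (-7) · M_12   where M_12 = det([7 2 -4; 1 4 -2; 1 -2 -5]) = -138
  + (1) · M_13   where M_13 = det([7 -1 -4; 1 2 -2; 1 -6 -5]) = -125
  − (2) · M_14   where M_14 = det([7 -1 2; 1 2 4; 1 -6 -2]) = 118
det = (+1)·(7)·(-12) + (-1)·(-7)·(-138) + (+1)·(1)·(-125) + (-1)·(2)·(118) = -1411

The determinant is -1411.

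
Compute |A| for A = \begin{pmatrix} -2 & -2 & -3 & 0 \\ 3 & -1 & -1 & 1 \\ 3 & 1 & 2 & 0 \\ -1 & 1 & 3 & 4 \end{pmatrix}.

The determinant is 16.

Expand along column 4 (it has 2 zeros):
  + (1) · M_24   where M_24 = det([-2 -2 -3; 3 1 2; -1 1 3]) = 8
  + (4) · M_44   where M_44 = det([-2 -2 -3; 3 -1 -1; 3 1 2]) = 2
det = (+1)·(1)·(8) + (+1)·(4)·(2) = 16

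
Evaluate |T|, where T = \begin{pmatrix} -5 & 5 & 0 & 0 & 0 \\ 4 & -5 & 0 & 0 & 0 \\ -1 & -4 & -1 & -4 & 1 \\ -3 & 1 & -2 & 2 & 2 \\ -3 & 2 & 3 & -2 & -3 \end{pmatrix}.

T is block lower-triangular with a 2×2 block and a 3×3 block on the diagonal, so its determinant equals the product of the determinants of the diagonal blocks.
det of the 2×2 block = 5
det of the 3×3 block = 0
det = (5)·(0) = 0

|T| = 0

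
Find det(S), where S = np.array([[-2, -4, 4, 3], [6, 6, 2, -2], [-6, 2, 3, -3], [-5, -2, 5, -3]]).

The determinant is -1042.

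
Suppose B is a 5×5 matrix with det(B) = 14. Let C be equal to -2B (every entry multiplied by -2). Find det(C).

det(C) = -448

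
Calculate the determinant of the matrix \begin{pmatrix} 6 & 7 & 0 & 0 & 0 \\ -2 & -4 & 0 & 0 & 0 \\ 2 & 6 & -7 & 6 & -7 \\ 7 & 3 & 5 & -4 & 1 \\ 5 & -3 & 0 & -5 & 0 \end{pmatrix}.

The determinant is -1400.

The matrix is block lower-triangular with a 2×2 block and a 3×3 block on the diagonal, so its determinant equals the product of the determinants of the diagonal blocks.
det of the 2×2 block = -10
det of the 3×3 block = 140
det = (-10)·(140) = -1400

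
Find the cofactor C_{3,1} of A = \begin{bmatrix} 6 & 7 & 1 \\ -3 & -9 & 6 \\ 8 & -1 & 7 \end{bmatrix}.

51

Delete row 3 and column 1; the remaining 2×2 submatrix is [7 1; -9 6].
Its determinant is 7·6 − 1·(-9) = 51.
The cofactor carries sign (−1)^(3+1) = +1, so C_{3,1} = +(51) = 51.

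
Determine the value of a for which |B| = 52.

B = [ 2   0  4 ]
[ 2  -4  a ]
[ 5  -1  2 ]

Expanding along the column containing a, det(B) is linear in a: det(B) = (2)·a + (56).
Set (2)·a + (56) = 52  ⇒  (2)·a = -4  ⇒  a = -2.

a = -2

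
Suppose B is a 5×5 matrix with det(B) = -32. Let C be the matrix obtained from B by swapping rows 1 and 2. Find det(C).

Swapping two rows multiplies the determinant by −1.
det(C) = (-1)·(-32) = 32

The determinant is 32.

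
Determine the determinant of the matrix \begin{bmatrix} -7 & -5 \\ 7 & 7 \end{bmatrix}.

-14

det = (-7)·7 − (-5)·7 = -49 − (-35) = -14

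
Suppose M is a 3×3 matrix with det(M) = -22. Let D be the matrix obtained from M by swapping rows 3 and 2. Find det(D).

22

Swapping two rows multiplies the determinant by −1.
det(D) = (-1)·(-22) = 22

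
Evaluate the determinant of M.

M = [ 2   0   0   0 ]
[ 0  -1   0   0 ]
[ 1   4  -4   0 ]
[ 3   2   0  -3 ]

-24

M is lower triangular, so det(M) is the product of the diagonal entries:
det = (2) · (-1) · (-4) · (-3) = -24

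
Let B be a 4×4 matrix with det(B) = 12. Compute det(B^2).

144

det(B^2) = (det B)^2 = (12)^2 = 144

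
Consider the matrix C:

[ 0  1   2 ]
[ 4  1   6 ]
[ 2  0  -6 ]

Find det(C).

Expand along column 1:
  − 4 · |1 2; 0 -6| = −4·(-6 − 0) = 24
  + 2 · |1 2; 1 6| = 2·(6 − 2) = 8
Sum: (24) + (8) = 32

32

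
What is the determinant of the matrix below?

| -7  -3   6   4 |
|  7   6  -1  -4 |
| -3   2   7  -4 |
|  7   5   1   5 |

Expand along row 1:
  + (-7) · M_11   where M_11 = det([6 -1 -4; 2 7 -4; 5 1 5]) = 396
  − (-3) · M_12   where M_12 = det([7 -1 -4; -3 7 -4; 7 1 5]) = 494
  + (6) · M_13   where M_13 = det([7 6 -4; -3 2 -4; 7 5 5]) = 248
  − (4) · M_14   where M_14 = det([7 6 -1; -3 2 7; 7 5 1]) = 110
det = (+1)·(-7)·(396) + (-1)·(-3)·(494) + (+1)·(6)·(248) + (-1)·(4)·(110) = -242

-242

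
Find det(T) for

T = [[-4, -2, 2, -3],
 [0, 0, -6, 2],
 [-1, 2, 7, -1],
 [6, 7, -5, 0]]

494

Expand along row 2 (it has 2 zeros):
  − (-6) · M_23   where M_23 = det([-4 -2 -3; -1 2 -1; 6 7 0]) = 41
  + (2) · M_24   where M_24 = det([-4 -2 2; -1 2 7; 6 7 -5]) = 124
det = (-1)·(-6)·(41) + (+1)·(2)·(124) = 494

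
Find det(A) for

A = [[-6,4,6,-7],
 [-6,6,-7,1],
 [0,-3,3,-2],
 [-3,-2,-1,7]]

The determinant is 1647.

Expand along row 3 (it has 1 zero):
  − (-3) · M_32   where M_32 = det([-6 6 -7; -6 -7 1; -3 -1 7]) = 627
  + (3) · M_33   where M_33 = det([-6 4 -7; -6 6 1; -3 -2 7]) = -318
  − (-2) · M_34   where M_34 = det([-6 4 6; -6 6 -7; -3 -2 -1]) = 360
det = (-1)·(-3)·(627) + (+1)·(3)·(-318) + (-1)·(-2)·(360) = 1647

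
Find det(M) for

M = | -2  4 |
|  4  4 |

det(M) = -24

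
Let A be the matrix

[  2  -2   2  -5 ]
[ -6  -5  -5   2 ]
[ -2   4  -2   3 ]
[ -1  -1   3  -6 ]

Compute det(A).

-342

Expand along row 1:
  + (2) · M_11   where M_11 = det([-5 -5 2; 4 -2 3; -1 3 -6]) = -100
  − (-2) · M_12   where M_12 = det([-6 -5 2; -2 -2 3; -1 3 -6]) = 41
  + (2) · M_13   where M_13 = det([-6 -5 2; -2 4 3; -1 -1 -6]) = 213
  − (-5) · M_14   where M_14 = det([-6 -5 -5; -2 4 -2; -1 -1 3]) = -130
det = (+1)·(2)·(-100) + (-1)·(-2)·(41) + (+1)·(2)·(213) + (-1)·(-5)·(-130) = -342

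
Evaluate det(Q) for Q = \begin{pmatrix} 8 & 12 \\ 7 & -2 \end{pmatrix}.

|Q| = -100

det(Q) = 8·(-2) − 12·7 = -16 − 84 = -100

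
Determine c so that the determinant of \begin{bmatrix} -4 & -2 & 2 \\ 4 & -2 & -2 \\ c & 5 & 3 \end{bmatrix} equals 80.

4

Expanding along the row containing c, det(B) is linear in c: det(B) = (8)·c + (48).
Set (8)·c + (48) = 80  ⇒  (8)·c = 32  ⇒  c = 4.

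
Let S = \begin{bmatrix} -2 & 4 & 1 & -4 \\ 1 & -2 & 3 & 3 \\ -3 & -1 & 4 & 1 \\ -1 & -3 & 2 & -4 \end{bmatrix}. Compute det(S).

Expand along row 1:
  + (-2) · M_11   where M_11 = det([-2 3 3; -1 4 1; -3 2 -4]) = 45
  − (4) · M_12   where M_12 = det([1 3 3; -3 4 1; -1 2 -4]) = -63
  + (1) · M_13   where M_13 = det([1 -2 3; -3 -1 1; -1 -3 -4]) = 57
  − (-4) · M_14   where M_14 = det([1 -2 3; -3 -1 4; -1 -3 2]) = 30
det = (+1)·(-2)·(45) + (-1)·(4)·(-63) + (+1)·(1)·(57) + (-1)·(-4)·(30) = 339

|S| = 339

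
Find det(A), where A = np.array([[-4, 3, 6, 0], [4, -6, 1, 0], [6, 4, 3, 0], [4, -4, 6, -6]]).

Expand along column 4 (it has 3 zeros):
  + (-6) · M_44   where M_44 = det([-4 3 6; 4 -6 1; 6 4 3]) = 382
det = (+1)·(-6)·(382) = -2292

|A| = -2292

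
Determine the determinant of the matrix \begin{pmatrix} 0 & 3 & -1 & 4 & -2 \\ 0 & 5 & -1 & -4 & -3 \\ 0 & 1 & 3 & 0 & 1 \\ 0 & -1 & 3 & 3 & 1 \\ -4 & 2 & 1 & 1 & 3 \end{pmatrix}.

The determinant is 416.

Expand along column 1 (it has 4 zeros):
  + (-4) · M_51   where M_51 = det([3 -1 4 -2; 5 -1 -4 -3; 1 3 0 1; -1 3 3 1]) = -104
det = (+1)·(-4)·(-104) = 416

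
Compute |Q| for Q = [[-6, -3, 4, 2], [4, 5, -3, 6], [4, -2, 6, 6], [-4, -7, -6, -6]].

Expand along row 1:
  + (-6) · M_11   where M_11 = det([5 -3 6; -2 6 6; -7 -6 -6]) = 486
  − (-3) · M_12   where M_12 = det([4 -3 6; 4 6 6; -4 -6 -6]) = 0
  + (4) · M_13   where M_13 = det([4 5 6; 4 -2 6; -4 -7 -6]) = 0
  − (2) · M_14   where M_14 = det([4 5 -3; 4 -2 6; -4 -7 -6]) = 324
det = (+1)·(-6)·(486) + (-1)·(-3)·(0) + (+1)·(4)·(0) + (-1)·(2)·(324) = -3564

-3564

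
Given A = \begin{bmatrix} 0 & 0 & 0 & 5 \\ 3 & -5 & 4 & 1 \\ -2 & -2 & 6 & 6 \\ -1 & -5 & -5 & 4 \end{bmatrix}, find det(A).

The determinant is -1160.

Expand along row 1 (it has 3 zeros):
  − (5) · M_14   where M_14 = det([3 -5 4; -2 -2 6; -1 -5 -5]) = 232
det = (-1)·(5)·(232) = -1160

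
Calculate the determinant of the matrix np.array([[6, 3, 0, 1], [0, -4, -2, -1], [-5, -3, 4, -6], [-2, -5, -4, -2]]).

Expand along row 1 (it has 1 zero):
  + (6) · M_11   where M_11 = det([-4 -2 -1; -3 4 -6; -5 -4 -2]) = 48
  − (3) · M_12   where M_12 = det([0 -2 -1; -5 4 -6; -2 -4 -2]) = -32
  − (1) · M_14   where M_14 = det([0 -4 -2; -5 -3 4; -2 -5 -4]) = 74
det = (+1)·(6)·(48) + (-1)·(3)·(-32) + (-1)·(1)·(74) = 310

310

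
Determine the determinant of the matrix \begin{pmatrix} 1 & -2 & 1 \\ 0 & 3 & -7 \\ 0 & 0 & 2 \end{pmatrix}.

The determinant is 6.

The matrix is upper triangular, so the determinant is the product of the diagonal entries:
det = (1) · (3) · (2) = 6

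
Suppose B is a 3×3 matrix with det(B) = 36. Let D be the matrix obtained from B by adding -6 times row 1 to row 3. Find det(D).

|D| = 36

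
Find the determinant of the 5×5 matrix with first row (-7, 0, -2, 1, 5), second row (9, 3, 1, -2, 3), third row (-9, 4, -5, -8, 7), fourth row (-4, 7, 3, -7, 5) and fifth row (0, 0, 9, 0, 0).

Expand along row 5 (it has 4 zeros):
  + (9) · M_53   where M_53 = det([-7 0 1 5; 9 3 -2 3; -9 4 -8 7; -4 7 -7 5]) = -1987
det = (+1)·(9)·(-1987) = -17883

-17883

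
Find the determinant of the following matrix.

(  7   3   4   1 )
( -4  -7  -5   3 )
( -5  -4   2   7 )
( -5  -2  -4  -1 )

The determinant is -250.

Expand along row 1:
  + (7) · M_11   where M_11 = det([-7 -5 3; -4 2 7; -2 -4 -1]) = -32
  − (3) · M_12   where M_12 = det([-4 -5 3; -5 2 7; -5 -4 -1]) = 186
  + (4) · M_13   where M_13 = det([-4 -7 3; -5 -4 7; -5 -2 -1]) = 178
  − (1) · M_14   where M_14 = det([-4 -7 -5; -5 -4 2; -5 -2 -4]) = 180
det = (+1)·(7)·(-32) + (-1)·(3)·(186) + (+1)·(4)·(178) + (-1)·(1)·(180) = -250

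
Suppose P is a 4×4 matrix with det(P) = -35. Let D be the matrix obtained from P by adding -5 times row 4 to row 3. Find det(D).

Adding a multiple of one row to another leaves the determinant unchanged.
det(D) = (1)·(-35) = -35

The determinant is -35.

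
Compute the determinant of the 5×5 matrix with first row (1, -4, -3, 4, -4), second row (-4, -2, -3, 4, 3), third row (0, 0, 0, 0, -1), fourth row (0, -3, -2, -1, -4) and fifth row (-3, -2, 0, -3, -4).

149

Expand along row 3 (it has 4 zeros):
  + (-1) · M_35   where M_35 = det([1 -4 -3 4; -4 -2 -3 4; 0 -3 -2 -1; -3 -2 0 -3]) = -149
det = (+1)·(-1)·(-149) = 149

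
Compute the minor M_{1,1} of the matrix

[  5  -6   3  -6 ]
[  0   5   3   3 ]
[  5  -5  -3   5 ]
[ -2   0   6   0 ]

-240

Delete row 1 and column 1; the remaining 3×3 submatrix is [5 3 3; -5 -3 5; 0 6 0].
Its determinant is -240.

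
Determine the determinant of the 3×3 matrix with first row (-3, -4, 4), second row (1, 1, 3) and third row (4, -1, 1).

Expand along column 1:
  + (-3) · |1 3; -1 1| = (-3)·(1 − (-3)) = -12
  − 1 · |-4 4; -1 1| = −1·(-4 − (-4)) = 0
  + 4 · |-4 4; 1 3| = 4·(-12 − 4) = -64
Sum: (-12) + (0) + (-64) = -76

-76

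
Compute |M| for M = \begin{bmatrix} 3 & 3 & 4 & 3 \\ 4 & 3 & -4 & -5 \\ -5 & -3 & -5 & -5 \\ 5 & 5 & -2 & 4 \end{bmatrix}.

Expand along row 1:
  + (3) · M_11   where M_11 = det([3 -4 -5; -3 -5 -5; 5 -2 4]) = -193
  − (3) · M_12   where M_12 = det([4 -4 -5; -5 -5 -5; 5 -2 4]) = -275
  + (4) · M_13   where M_13 = det([4 3 -5; -5 -3 -5; 5 5 4]) = 87
  − (3) · M_14   where M_14 = det([4 3 -4; -5 -3 -5; 5 5 -2]) = 59
det = (+1)·(3)·(-193) + (-1)·(3)·(-275) + (+1)·(4)·(87) + (-1)·(3)·(59) = 417

417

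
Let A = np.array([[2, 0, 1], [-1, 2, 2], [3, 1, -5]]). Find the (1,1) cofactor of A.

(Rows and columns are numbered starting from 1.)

-12

Delete row 1 and column 1; the remaining 2×2 submatrix is [2 2; 1 -5].
Its determinant is 2·(-5) − 2·1 = -12.
The cofactor carries sign (−1)^(1+1) = +1, so C_{1,1} = +(-12) = -12.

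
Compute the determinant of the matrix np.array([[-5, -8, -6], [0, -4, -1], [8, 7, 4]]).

The determinant is -83.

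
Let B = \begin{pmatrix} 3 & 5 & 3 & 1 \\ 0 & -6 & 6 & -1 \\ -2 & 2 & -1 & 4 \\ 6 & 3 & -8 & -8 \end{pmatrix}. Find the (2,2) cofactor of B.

166

Delete row 2 and column 2; the remaining 3×3 submatrix is [3 3 1; -2 -1 4; 6 -8 -8].
Its determinant is 166.
The cofactor carries sign (−1)^(2+2) = +1, so C_{2,2} = +(166) = 166.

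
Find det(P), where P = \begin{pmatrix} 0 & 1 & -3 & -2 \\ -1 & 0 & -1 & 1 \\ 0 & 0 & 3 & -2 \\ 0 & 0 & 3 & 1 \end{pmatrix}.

P is block upper-triangular with a 2×2 block and a 2×2 block on the diagonal, so its determinant equals the product of the determinants of the diagonal blocks.
det of the 2×2 block = 1
det of the 2×2 block = 9
det = (1)·(9) = 9

|P| = 9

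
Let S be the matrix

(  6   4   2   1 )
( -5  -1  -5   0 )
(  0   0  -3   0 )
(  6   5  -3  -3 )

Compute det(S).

Expand along row 3 (it has 3 zeros):
  + (-3) · M_33   where M_33 = det([6 4 1; -5 -1 0; 6 5 -3]) = -61
det = (+1)·(-3)·(-61) = 183

det(S) = 183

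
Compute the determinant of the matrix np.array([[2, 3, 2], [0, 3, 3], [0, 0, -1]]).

The matrix is upper triangular, so the determinant is the product of the diagonal entries:
det = (2) · (3) · (-1) = -6

The determinant is -6.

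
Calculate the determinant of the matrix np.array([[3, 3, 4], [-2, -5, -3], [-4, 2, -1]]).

Expand along column 1:
  + 3 · |-5 -3; 2 -1| = 3·(5 − (-6)) = 33
  − (-2) · |3 4; 2 -1| = −(-2)·(-3 − 8) = -22
  + (-4) · |3 4; -5 -3| = (-4)·(-9 − (-20)) = -44
Sum: (33) + (-22) + (-44) = -33

-33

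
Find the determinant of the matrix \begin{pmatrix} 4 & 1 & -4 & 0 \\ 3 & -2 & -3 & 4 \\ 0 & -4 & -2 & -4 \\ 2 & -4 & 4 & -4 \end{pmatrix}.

-880

Expand along row 1 (it has 1 zero):
  + (4) · M_11   where M_11 = det([-2 -3 4; -4 -2 -4; -4 4 -4]) = -144
  − (1) · M_12   where M_12 = det([3 -3 4; 0 -2 -4; 2 4 -4]) = 112
  + (-4) · M_13   where M_13 = det([3 -2 4; 0 -4 -4; 2 -4 -4]) = 48
det = (+1)·(4)·(-144) + (-1)·(1)·(112) + (+1)·(-4)·(48) = -880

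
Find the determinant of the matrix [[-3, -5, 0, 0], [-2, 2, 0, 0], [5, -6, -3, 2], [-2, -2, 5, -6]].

The matrix is block lower-triangular with a 2×2 block and a 2×2 block on the diagonal, so its determinant equals the product of the determinants of the diagonal blocks.
det of the 2×2 block = -16
det of the 2×2 block = 8
det = (-16)·(8) = -128

The determinant is -128.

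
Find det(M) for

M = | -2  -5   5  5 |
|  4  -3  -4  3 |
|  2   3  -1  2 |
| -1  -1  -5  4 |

The determinant is 1125.

Expand along row 1:
  + (-2) · M_11   where M_11 = det([-3 -4 3; 3 -1 2; -1 -5 4]) = -10
  − (-5) · M_12   where M_12 = det([4 -4 3; 2 -1 2; -1 -5 4]) = 31
  + (5) · M_13   where M_13 = det([4 -3 3; 2 3 2; -1 -1 4]) = 89
  − (5) · M_14   where M_14 = det([4 -3 -4; 2 3 -1; -1 -1 -5]) = -101
det = (+1)·(-2)·(-10) + (-1)·(-5)·(31) + (+1)·(5)·(89) + (-1)·(5)·(-101) = 1125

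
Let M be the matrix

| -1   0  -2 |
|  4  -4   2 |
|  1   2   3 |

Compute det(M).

-8

Expand along column 2:
  + (-4) · |-1 -2; 1 3| = (-4)·(-3 − (-2)) = 4
  − 2 · |-1 -2; 4 2| = −2·(-2 − (-8)) = -12
Sum: (4) + (-12) = -8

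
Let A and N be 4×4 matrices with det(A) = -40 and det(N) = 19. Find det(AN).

-760

det(AN) = det(A)·det(N) = (-40)·(19) = -760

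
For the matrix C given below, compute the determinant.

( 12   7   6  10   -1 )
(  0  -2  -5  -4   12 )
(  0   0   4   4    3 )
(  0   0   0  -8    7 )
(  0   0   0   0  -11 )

det(C) = -8448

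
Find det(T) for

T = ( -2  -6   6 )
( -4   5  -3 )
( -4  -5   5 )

Expand along column 1:
  + (-2) · |5 -3; -5 5| = (-2)·(25 − 15) = -20
  − (-4) · |-6 6; -5 5| = −(-4)·(-30 − (-30)) = 0
  + (-4) · |-6 6; 5 -3| = (-4)·(18 − 30) = 48
Sum: (-20) + (0) + (48) = 28

det(T) = 28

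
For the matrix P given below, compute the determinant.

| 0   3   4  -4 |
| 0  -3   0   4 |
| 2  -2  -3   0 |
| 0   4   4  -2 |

det(P) = 80

Expand along column 1 (it has 3 zeros):
  + (2) · M_31   where M_31 = det([3 4 -4; -3 0 4; 4 4 -2]) = 40
det = (+1)·(2)·(40) = 80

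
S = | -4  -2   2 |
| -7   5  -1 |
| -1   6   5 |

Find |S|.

Expand along row 1:
  + (-4) · |5 -1; 6 5| = (-4)·(25 − (-6)) = -124
  − (-2) · |-7 -1; -1 5| = −(-2)·(-35 − 1) = -72
  + 2 · |-7 5; -1 6| = 2·(-42 − (-5)) = -74
Sum: (-124) + (-72) + (-74) = -270

The determinant is -270.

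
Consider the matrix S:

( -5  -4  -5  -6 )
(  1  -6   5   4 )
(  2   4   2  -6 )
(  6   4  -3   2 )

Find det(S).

The determinant is -2652.

Expand along row 1:
  + (-5) · M_11   where M_11 = det([-6 5 4; 4 2 -6; 4 -3 2]) = -156
  − (-4) · M_12   where M_12 = det([1 5 4; 2 2 -6; 6 -3 2]) = -286
  + (-5) · M_13   where M_13 = det([1 -6 4; 2 4 -6; 6 4 2]) = 208
  − (-6) · M_14   where M_14 = det([1 -6 5; 2 4 2; 6 4 -3]) = -208
det = (+1)·(-5)·(-156) + (-1)·(-4)·(-286) + (+1)·(-5)·(208) + (-1)·(-6)·(-208) = -2652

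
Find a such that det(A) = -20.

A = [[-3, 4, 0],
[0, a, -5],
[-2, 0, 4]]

5

Expanding along the row containing a, det(A) is linear in a: det(A) = (-12)·a + (40).
Set (-12)·a + (40) = -20  ⇒  (-12)·a = -60  ⇒  a = 5.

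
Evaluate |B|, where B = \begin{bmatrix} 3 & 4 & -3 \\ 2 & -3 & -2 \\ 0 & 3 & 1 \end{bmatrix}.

The determinant is -17.

Expand along column 1:
  + 3 · |-3 -2; 3 1| = 3·(-3 − (-6)) = 9
  − 2 · |4 -3; 3 1| = −2·(4 − (-9)) = -26
Sum: (9) + (-26) = -17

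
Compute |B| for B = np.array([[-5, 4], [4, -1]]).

det(B) = (-5)·(-1) − 4·4 = 5 − 16 = -11

det(B) = -11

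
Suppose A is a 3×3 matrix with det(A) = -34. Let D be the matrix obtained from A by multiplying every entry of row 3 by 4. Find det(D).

The determinant is -136.

Scaling one row by 4 multiplies the determinant by 4.
det(D) = (4)·(-34) = -136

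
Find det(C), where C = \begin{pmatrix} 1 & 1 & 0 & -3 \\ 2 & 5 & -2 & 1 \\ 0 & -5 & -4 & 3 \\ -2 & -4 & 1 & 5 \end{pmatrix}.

|C| = -66

Expand along row 1 (it has 1 zero):
  + (1) · M_11   where M_11 = det([5 -2 1; -5 -4 3; -4 1 5]) = -162
  − (1) · M_12   where M_12 = det([2 -2 1; 0 -4 3; -2 1 5]) = -42
  − (-3) · M_14   where M_14 = det([2 5 -2; 0 -5 -4; -2 -4 1]) = 18
det = (+1)·(1)·(-162) + (-1)·(1)·(-42) + (-1)·(-3)·(18) = -66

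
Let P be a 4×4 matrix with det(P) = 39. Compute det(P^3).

det(P^3) = (det P)^3 = (39)^3 = 59319

The determinant is 59319.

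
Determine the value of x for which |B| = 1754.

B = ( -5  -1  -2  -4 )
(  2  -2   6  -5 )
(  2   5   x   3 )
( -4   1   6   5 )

Expanding along the column containing x, det(B) is linear in x: det(B) = (39)·x + (1910).
Set (39)·x + (1910) = 1754  ⇒  (39)·x = -156  ⇒  x = -4.

x = -4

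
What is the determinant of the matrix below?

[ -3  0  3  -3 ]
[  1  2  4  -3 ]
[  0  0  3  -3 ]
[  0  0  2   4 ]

The determinant is -108.

Expand along column 2 (it has 3 zeros):
  + (2) · M_22   where M_22 = det([-3 3 -3; 0 3 -3; 0 2 4]) = -54
det = (+1)·(2)·(-54) = -108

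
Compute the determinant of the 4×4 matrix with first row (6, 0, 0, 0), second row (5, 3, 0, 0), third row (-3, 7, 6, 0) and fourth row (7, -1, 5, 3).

The determinant is 324.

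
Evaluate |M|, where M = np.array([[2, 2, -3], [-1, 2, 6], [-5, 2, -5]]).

-138

Expand along column 1:
  + 2 · |2 6; 2 -5| = 2·(-10 − 12) = -44
  − (-1) · |2 -3; 2 -5| = −(-1)·(-10 − (-6)) = -4
  + (-5) · |2 -3; 2 6| = (-5)·(12 − (-6)) = -90
Sum: (-44) + (-4) + (-90) = -138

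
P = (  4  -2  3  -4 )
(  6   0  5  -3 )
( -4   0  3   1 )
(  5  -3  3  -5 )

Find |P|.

det(P) = 30

Expand along column 2 (it has 2 zeros):
  − (-2) · M_12   where M_12 = det([6 5 -3; -4 3 1; 5 3 -5]) = -102
  + (-3) · M_42   where M_42 = det([4 3 -4; 6 5 -3; -4 3 1]) = -78
det = (-1)·(-2)·(-102) + (+1)·(-3)·(-78) = 30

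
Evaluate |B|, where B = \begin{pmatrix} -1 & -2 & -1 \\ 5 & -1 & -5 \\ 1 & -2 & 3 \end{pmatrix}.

Expand along row 1:
  + (-1) · |-1 -5; -2 3| = (-1)·(-3 − 10) = 13
  − (-2) · |5 -5; 1 3| = −(-2)·(15 − (-5)) = 40
  + (-1) · |5 -1; 1 -2| = (-1)·(-10 − (-1)) = 9
Sum: (13) + (40) + (9) = 62

62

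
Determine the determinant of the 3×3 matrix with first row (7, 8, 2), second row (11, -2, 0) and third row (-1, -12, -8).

Expand along column 3:
  + 2 · |11 -2; -1 -12| = 2·(-132 − 2) = -268
  + (-8) · |7 8; 11 -2| = (-8)·(-14 − 88) = 816
Sum: (-268) + (816) = 548

548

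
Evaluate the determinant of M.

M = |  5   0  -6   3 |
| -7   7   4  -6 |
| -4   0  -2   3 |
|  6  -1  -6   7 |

Expand along column 2 (it has 2 zeros):
  + (7) · M_22   where M_22 = det([5 -6 3; -4 -2 3; 6 -6 7]) = -148
  + (-1) · M_42   where M_42 = det([5 -6 3; -7 4 -6; -4 -2 3]) = -180
det = (+1)·(7)·(-148) + (+1)·(-1)·(-180) = -856

The determinant is -856.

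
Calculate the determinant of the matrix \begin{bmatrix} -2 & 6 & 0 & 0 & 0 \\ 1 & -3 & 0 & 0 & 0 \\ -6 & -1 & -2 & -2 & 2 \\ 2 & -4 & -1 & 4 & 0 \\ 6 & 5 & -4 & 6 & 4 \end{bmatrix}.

The matrix is block lower-triangular with a 2×2 block and a 3×3 block on the diagonal, so its determinant equals the product of the determinants of the diagonal blocks.
det of the 2×2 block = 0
det of the 3×3 block = -20
det = (0)·(-20) = 0

The determinant is 0.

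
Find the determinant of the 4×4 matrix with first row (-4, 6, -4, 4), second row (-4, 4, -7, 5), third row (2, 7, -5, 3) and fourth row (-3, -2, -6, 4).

Expand along row 1:
  + (-4) · M_11   where M_11 = det([4 -7 5; 7 -5 3; -2 -6 4]) = -30
  − (6) · M_12   where M_12 = det([-4 -7 5; 2 -5 3; -3 -6 4]) = -8
  + (-4) · M_13   where M_13 = det([-4 4 5; 2 7 3; -3 -2 4]) = -119
  − (4) · M_14   where M_14 = det([-4 4 -7; 2 7 -5; -3 -2 -6]) = 197
det = (+1)·(-4)·(-30) + (-1)·(6)·(-8) + (+1)·(-4)·(-119) + (-1)·(4)·(197) = -144

The determinant is -144.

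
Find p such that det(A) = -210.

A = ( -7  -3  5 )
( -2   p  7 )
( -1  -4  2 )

7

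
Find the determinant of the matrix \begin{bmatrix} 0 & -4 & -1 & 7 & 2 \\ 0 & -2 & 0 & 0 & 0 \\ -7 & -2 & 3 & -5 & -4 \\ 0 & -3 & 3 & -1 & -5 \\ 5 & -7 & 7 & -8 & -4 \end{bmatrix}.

Expand along row 2 (it has 4 zeros):
  + (-2) · M_22   where M_22 = det([0 -1 7 2; -7 3 -5 -4; 0 3 -1 -5; 5 7 -8 -4]) = -1233
det = (+1)·(-2)·(-1233) = 2466

2466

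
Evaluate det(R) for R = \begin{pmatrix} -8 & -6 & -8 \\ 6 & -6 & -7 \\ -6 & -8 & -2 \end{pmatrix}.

|R| = 700

Expand along row 1:
  + (-8) · |-6 -7; -8 -2| = (-8)·(12 − 56) = 352
  − (-6) · |6 -7; -6 -2| = −(-6)·(-12 − 42) = -324
  + (-8) · |6 -6; -6 -8| = (-8)·(-48 − 36) = 672
Sum: (352) + (-324) + (672) = 700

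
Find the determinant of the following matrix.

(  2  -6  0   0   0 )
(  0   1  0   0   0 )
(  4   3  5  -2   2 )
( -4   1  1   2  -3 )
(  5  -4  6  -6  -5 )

The matrix is block lower-triangular with a 2×2 block and a 3×3 block on the diagonal, so its determinant equals the product of the determinants of the diagonal blocks.
det of the 2×2 block = 2
det of the 3×3 block = -150
det = (2)·(-150) = -300

-300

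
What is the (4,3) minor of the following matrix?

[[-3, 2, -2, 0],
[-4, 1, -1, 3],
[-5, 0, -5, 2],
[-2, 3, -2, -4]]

Delete row 4 and column 3; the remaining 3×3 submatrix is [-3 2 0; -4 1 3; -5 0 2].
Its determinant is -20.

-20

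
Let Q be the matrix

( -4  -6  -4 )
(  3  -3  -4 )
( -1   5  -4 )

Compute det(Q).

Expand along column 1:
  + (-4) · |-3 -4; 5 -4| = (-4)·(12 − (-20)) = -128
  − 3 · |-6 -4; 5 -4| = −3·(24 − (-20)) = -132
  + (-1) · |-6 -4; -3 -4| = (-1)·(24 − 12) = -12
Sum: (-128) + (-132) + (-12) = -272

-272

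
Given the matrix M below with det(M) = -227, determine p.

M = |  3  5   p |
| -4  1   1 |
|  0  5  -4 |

Expanding along the row containing p, det(M) is linear in p: det(M) = (-20)·p + (-107).
Set (-20)·p + (-107) = -227  ⇒  (-20)·p = -120  ⇒  p = 6.

p = 6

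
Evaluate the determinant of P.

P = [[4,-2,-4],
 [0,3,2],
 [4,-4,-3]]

|P| = 28

Expand along column 1:
  + 4 · |3 2; -4 -3| = 4·(-9 − (-8)) = -4
  + 4 · |-2 -4; 3 2| = 4·(-4 − (-12)) = 32
Sum: (-4) + (32) = 28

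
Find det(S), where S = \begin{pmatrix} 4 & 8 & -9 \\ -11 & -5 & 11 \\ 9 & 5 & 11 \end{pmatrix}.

Expand along column 1:
  + 4 · |-5 11; 5 11| = 4·(-55 − 55) = -440
  − (-11) · |8 -9; 5 11| = −(-11)·(88 − (-45)) = 1463
  + 9 · |8 -9; -5 11| = 9·(88 − 45) = 387
Sum: (-440) + (1463) + (387) = 1410

det(S) = 1410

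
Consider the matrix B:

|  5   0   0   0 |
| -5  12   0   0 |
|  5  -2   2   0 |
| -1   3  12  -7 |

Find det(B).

The determinant is -840.

B is lower triangular, so det(B) is the product of the diagonal entries:
det = (5) · (12) · (2) · (-7) = -840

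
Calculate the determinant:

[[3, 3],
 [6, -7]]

The determinant is -39.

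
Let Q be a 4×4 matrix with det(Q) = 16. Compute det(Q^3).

det(Q^3) = (det Q)^3 = (16)^3 = 4096

4096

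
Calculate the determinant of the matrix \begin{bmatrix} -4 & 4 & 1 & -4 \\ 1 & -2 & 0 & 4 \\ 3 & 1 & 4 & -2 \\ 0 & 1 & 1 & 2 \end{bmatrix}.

Expand along row 2 (it has 1 zero):
  − (1) · M_21   where M_21 = det([4 1 -4; 1 4 -2; 1 1 2]) = 48
  + (-2) · M_22   where M_22 = det([-4 1 -4; 3 4 -2; 0 1 2]) = -58
  + (4) · M_24   where M_24 = det([-4 4 1; 3 1 4; 0 1 1]) = 3
det = (-1)·(1)·(48) + (+1)·(-2)·(-58) + (+1)·(4)·(3) = 80

80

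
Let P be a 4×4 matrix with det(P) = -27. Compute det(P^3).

The determinant is -19683.

det(P^3) = (det P)^3 = (-27)^3 = -19683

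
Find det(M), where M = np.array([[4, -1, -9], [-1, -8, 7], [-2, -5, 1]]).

det(M) = 220

Expand along column 1:
  + 4 · |-8 7; -5 1| = 4·(-8 − (-35)) = 108
  − (-1) · |-1 -9; -5 1| = −(-1)·(-1 − 45) = -46
  + (-2) · |-1 -9; -8 7| = (-2)·(-7 − 72) = 158
Sum: (108) + (-46) + (158) = 220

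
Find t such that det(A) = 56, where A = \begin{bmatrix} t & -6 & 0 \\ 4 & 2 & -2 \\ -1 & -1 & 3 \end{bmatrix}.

t = -1

Expanding along the column containing t, det(A) is linear in t: det(A) = (4)·t + (60).
Set (4)·t + (60) = 56  ⇒  (4)·t = -4  ⇒  t = -1.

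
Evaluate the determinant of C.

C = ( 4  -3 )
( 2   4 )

|C| = 22

det(C) = 4·4 − (-3)·2 = 16 − (-6) = 22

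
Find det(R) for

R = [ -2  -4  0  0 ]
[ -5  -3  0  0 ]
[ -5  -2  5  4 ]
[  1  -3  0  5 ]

-350

R is block lower-triangular with a 2×2 block and a 2×2 block on the diagonal, so its determinant equals the product of the determinants of the diagonal blocks.
det of the 2×2 block = -14
det of the 2×2 block = 25
det = (-14)·(25) = -350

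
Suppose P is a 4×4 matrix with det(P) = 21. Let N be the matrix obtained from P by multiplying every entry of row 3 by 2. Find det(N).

Scaling one row by 2 multiplies the determinant by 2.
det(N) = (2)·(21) = 42

42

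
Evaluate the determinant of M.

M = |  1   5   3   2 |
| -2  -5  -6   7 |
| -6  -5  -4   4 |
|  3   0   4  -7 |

Expand along row 4 (it has 1 zero):
  − (3) · M_41   where M_41 = det([5 3 2; -5 -6 7; -5 -4 4]) = -45
  − (4) · M_43   where M_43 = det([1 5 2; -2 -5 7; -6 -5 4]) = -195
  + (-7) · M_44   where M_44 = det([1 5 3; -2 -5 -6; -6 -5 -4]) = 70
det = (-1)·(3)·(-45) + (-1)·(4)·(-195) + (+1)·(-7)·(70) = 425

425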